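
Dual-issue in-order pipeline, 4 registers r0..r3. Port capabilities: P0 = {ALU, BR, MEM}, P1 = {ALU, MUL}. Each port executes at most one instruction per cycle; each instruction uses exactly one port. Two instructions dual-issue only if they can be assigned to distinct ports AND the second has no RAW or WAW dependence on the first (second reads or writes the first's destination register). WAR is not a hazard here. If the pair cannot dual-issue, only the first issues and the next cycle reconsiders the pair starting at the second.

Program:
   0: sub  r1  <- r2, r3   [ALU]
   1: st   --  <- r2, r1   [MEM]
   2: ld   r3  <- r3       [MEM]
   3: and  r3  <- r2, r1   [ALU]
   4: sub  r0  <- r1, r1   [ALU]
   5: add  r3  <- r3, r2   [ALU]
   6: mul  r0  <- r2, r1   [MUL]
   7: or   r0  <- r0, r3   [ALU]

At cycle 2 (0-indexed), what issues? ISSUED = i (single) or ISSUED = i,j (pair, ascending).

0. sub @i0  | RAW r1
1. st @i1  | no-port MEM/MEM
2. ld @i2  | WAW r3
3. and;sub @i3+i4  | 2-wide
4. add;mul @i5+i6  | 2-wide
5. or @i7  | tail

ISSUED = 2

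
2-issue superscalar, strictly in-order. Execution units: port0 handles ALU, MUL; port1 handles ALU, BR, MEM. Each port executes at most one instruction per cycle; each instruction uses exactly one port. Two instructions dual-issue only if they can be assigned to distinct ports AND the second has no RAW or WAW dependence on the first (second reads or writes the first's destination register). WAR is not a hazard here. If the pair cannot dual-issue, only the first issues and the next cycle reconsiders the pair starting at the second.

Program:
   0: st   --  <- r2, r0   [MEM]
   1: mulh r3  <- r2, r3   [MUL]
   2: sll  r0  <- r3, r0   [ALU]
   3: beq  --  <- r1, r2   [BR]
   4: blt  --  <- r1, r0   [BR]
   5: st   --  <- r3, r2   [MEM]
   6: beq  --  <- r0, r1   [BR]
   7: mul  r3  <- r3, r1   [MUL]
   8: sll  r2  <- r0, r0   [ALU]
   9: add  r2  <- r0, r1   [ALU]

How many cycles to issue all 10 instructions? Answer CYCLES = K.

CYCLES = 7

c0: i0/i1 st.MEM/mulh.MUL  dual
c1: i2/i3 sll.ALU/beq.BR  dual
c2: i4 blt.BR  no-port BR/MEM
c3: i5 st.MEM  no-port MEM/BR
c4: i6/i7 beq.BR/mul.MUL  dual
c5: i8 sll.ALU  WAW r2
c6: i9 add.ALU  tail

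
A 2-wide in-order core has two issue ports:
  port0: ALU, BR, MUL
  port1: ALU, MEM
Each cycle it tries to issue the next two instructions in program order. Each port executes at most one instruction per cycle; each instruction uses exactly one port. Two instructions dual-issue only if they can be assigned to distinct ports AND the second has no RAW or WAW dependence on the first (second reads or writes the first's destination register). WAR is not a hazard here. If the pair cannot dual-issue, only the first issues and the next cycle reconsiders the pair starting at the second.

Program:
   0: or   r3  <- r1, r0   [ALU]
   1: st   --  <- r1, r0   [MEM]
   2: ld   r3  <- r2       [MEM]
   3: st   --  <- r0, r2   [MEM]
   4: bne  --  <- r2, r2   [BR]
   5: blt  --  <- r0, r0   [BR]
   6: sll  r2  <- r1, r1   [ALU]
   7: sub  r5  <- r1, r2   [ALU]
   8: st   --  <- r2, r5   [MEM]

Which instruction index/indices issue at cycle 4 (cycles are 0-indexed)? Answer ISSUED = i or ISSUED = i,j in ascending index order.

ISSUED = 7

t=0 i0,i1:or.ALU+st.MEM ; pair
t=1 i2:ld.MEM ; no-port MEM/MEM
t=2 i3,i4:st.MEM+bne.BR ; pair
t=3 i5,i6:blt.BR+sll.ALU ; pair
t=4 i7:sub.ALU ; RAW r5
t=5 i8:st.MEM ; tail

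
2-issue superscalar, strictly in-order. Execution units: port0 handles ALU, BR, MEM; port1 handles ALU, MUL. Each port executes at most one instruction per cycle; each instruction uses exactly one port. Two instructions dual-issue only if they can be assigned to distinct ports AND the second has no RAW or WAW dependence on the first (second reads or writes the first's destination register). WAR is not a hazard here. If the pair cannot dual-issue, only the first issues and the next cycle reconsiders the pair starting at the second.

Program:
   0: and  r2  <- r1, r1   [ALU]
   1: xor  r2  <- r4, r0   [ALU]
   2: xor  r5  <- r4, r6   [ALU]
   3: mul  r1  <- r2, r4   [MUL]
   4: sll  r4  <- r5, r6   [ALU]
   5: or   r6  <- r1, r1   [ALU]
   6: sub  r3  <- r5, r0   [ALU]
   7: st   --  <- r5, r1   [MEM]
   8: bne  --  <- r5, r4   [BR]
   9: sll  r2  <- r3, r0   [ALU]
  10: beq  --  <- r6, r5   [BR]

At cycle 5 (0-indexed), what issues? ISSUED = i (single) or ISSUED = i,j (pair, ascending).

ISSUED = 8,9

0. and.ALU @i0  | WAW r2
1. xor.ALU xor.ALU @i1/i2  | dual
2. mul.MUL sll.ALU @i3/i4  | dual
3. or.ALU sub.ALU @i5/i6  | dual
4. st.MEM @i7  | no-port MEM/BR
5. bne.BR sll.ALU @i8/i9  | dual
6. beq.BR @i10  | tail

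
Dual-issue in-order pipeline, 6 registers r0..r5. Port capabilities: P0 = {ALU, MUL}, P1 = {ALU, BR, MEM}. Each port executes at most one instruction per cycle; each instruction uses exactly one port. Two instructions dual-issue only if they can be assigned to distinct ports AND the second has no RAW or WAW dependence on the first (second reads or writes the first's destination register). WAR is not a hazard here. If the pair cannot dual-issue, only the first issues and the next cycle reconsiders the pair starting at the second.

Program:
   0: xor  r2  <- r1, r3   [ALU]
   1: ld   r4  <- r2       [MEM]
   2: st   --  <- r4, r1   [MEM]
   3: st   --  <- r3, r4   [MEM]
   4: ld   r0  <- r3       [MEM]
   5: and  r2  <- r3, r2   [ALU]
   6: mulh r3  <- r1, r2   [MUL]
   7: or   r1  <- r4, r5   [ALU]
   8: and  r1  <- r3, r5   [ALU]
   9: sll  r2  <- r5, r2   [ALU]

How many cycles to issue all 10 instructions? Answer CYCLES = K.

CYCLES = 7

[0] i0  xor  -- RAW r2
[1] i1  ld  -- no-port MEM/MEM
[2] i2  st  -- no-port MEM/MEM
[3] i3  st  -- no-port MEM/MEM
[4] i4/i5  ld+and  -- 2-wide
[5] i6/i7  mulh+or  -- 2-wide
[6] i8/i9  and+sll  -- 2-wide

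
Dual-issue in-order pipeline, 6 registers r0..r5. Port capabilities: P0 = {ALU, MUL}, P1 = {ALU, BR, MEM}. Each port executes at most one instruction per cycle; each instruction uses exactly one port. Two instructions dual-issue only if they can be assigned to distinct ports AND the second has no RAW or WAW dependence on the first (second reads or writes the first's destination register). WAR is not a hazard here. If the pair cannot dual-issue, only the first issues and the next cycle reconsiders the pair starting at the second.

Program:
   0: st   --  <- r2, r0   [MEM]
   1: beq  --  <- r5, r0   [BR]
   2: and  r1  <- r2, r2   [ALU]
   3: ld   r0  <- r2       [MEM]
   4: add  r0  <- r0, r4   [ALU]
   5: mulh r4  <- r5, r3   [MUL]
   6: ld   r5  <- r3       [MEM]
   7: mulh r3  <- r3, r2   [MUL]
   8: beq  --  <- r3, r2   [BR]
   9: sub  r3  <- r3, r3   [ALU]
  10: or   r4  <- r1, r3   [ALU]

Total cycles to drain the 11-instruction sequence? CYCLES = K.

CYCLES = 7

t=0 i0:st ; no-port MEM/BR
t=1 i1+i2:beq and ; 2-wide
t=2 i3:ld ; RAW+WAW r0
t=3 i4+i5:add mulh ; 2-wide
t=4 i6+i7:ld mulh ; 2-wide
t=5 i8+i9:beq sub ; 2-wide
t=6 i10:or ; tail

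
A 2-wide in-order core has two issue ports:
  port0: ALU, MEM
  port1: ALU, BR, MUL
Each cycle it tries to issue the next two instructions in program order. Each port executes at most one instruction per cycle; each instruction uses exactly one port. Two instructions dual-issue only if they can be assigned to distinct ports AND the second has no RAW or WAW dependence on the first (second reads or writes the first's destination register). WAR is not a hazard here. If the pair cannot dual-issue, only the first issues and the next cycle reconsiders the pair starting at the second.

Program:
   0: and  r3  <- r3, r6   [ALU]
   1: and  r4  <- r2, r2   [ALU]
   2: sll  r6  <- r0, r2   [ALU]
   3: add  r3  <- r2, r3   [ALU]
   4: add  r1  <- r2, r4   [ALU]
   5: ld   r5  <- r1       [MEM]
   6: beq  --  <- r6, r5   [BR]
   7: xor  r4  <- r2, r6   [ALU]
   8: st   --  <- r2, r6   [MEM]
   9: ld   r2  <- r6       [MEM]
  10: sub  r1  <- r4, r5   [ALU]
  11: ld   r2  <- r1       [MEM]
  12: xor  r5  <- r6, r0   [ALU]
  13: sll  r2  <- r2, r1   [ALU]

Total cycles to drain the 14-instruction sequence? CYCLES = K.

[0] i0,i1  and.ALU and.ALU  -- pair
[1] i2,i3  sll.ALU add.ALU  -- pair
[2] i4  add.ALU  -- RAW r1
[3] i5  ld.MEM  -- RAW r5
[4] i6,i7  beq.BR xor.ALU  -- pair
[5] i8  st.MEM  -- no-port MEM/MEM
[6] i9,i10  ld.MEM sub.ALU  -- pair
[7] i11,i12  ld.MEM xor.ALU  -- pair
[8] i13  sll.ALU  -- tail

CYCLES = 9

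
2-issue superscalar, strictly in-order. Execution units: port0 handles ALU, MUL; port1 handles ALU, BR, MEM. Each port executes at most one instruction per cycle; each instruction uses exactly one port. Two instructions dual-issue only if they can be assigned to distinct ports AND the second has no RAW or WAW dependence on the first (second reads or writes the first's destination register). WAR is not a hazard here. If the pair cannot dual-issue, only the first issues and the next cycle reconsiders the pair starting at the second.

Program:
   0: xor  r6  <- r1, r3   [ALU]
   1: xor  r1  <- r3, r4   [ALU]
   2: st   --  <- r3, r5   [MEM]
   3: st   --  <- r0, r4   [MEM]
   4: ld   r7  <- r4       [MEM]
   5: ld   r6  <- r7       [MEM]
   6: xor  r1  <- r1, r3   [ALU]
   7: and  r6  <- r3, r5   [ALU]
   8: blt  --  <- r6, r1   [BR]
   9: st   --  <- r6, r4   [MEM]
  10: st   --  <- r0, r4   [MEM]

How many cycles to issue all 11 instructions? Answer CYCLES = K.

[0] i0+i1  xor.ALU/xor.ALU  -- 2-wide
[1] i2  st.MEM  -- no-port MEM/MEM
[2] i3  st.MEM  -- no-port MEM/MEM
[3] i4  ld.MEM  -- no-port MEM/MEM
[4] i5+i6  ld.MEM/xor.ALU  -- 2-wide
[5] i7  and.ALU  -- RAW r6
[6] i8  blt.BR  -- no-port BR/MEM
[7] i9  st.MEM  -- no-port MEM/MEM
[8] i10  st.MEM  -- tail

CYCLES = 9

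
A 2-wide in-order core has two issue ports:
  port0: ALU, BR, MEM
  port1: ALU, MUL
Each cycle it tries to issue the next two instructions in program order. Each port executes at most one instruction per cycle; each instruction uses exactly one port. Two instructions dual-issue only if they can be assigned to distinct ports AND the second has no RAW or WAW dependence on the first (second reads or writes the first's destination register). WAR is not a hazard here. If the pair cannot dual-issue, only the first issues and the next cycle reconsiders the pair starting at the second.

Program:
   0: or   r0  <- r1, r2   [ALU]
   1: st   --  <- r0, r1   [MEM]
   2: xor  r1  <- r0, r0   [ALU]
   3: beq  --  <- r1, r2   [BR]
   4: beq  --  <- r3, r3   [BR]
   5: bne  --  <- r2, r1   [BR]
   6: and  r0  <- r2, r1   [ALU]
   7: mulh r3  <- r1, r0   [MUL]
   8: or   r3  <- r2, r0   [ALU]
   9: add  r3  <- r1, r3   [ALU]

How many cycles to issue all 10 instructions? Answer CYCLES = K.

[0] i0  or  -- RAW r0
[1] i1,i2  st/xor  -- 2-wide
[2] i3  beq  -- no-port BR/BR
[3] i4  beq  -- no-port BR/BR
[4] i5,i6  bne/and  -- 2-wide
[5] i7  mulh  -- WAW r3
[6] i8  or  -- RAW+WAW r3
[7] i9  add  -- tail

CYCLES = 8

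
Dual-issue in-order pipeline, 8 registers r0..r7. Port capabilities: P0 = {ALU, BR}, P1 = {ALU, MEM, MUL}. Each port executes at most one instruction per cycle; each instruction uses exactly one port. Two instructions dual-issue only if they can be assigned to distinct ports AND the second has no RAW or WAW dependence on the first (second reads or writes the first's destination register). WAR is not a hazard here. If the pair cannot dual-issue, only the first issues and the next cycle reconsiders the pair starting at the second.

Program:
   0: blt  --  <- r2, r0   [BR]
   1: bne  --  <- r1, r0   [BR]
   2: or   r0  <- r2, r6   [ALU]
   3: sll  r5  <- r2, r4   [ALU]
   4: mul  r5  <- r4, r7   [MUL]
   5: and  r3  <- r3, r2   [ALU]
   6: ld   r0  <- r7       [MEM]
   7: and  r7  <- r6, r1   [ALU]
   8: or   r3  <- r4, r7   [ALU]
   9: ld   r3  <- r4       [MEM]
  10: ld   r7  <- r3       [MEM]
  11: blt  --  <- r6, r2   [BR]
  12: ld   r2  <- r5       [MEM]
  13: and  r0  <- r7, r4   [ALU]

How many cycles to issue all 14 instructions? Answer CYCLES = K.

CYCLES = 9

#0 head=0: blt.BR i0 no-port BR/BR
#1 head=1: bne.BR;or.ALU i1/i2 2-wide
#2 head=3: sll.ALU i3 WAW r5
#3 head=4: mul.MUL;and.ALU i4/i5 2-wide
#4 head=6: ld.MEM;and.ALU i6/i7 2-wide
#5 head=8: or.ALU i8 WAW r3
#6 head=9: ld.MEM i9 no-port MEM/MEM
#7 head=10: ld.MEM;blt.BR i10/i11 2-wide
#8 head=12: ld.MEM;and.ALU i12/i13 2-wide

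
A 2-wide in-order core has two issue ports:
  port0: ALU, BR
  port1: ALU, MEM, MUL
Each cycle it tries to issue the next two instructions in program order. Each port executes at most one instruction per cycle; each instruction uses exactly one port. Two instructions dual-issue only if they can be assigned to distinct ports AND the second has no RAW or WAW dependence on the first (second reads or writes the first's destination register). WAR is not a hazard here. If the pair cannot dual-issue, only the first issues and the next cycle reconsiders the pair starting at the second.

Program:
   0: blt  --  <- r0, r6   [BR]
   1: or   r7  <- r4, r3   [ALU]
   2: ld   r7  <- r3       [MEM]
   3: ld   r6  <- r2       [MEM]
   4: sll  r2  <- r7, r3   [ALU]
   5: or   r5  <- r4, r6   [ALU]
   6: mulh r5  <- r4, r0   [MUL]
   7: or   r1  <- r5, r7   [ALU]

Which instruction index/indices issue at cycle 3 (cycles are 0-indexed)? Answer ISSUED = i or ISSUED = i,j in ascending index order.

ISSUED = 5

c0: i0,i1 blt.BR/or.ALU  2-wide
c1: i2 ld.MEM  no-port MEM/MEM
c2: i3,i4 ld.MEM/sll.ALU  2-wide
c3: i5 or.ALU  WAW r5
c4: i6 mulh.MUL  RAW r5
c5: i7 or.ALU  tail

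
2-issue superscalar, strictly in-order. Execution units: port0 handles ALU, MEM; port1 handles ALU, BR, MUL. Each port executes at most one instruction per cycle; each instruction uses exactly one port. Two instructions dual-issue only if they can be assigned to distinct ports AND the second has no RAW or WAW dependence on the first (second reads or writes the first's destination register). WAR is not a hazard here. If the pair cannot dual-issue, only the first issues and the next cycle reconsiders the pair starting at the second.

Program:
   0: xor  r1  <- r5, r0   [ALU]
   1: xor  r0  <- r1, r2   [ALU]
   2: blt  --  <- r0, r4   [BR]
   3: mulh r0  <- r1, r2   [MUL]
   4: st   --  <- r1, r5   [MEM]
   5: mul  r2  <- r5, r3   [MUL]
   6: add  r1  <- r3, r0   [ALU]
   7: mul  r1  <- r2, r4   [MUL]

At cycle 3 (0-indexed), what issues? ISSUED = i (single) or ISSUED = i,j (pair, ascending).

ISSUED = 3,4

  cy0 -> i0 (xor.ALU) RAW r1
  cy1 -> i1 (xor.ALU) RAW r0
  cy2 -> i2 (blt.BR) no-port BR/MUL
  cy3 -> i3,i4 (mulh.MUL+st.MEM) pair
  cy4 -> i5,i6 (mul.MUL+add.ALU) pair
  cy5 -> i7 (mul.MUL) tail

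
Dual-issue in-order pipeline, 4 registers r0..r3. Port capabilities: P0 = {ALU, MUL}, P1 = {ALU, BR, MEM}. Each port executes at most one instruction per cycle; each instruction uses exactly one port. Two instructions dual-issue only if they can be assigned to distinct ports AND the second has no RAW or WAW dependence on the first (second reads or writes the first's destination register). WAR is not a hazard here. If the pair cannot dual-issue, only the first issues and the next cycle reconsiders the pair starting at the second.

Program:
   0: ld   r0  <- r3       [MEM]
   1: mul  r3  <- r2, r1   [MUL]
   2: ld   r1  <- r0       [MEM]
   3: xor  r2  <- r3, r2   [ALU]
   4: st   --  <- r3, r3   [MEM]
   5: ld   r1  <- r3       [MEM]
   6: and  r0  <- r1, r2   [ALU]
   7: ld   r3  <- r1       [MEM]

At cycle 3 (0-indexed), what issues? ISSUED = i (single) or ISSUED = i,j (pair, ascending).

  cy0 -> i0+i1 (ld.MEM+mul.MUL) dual
  cy1 -> i2+i3 (ld.MEM+xor.ALU) dual
  cy2 -> i4 (st.MEM) no-port MEM/MEM
  cy3 -> i5 (ld.MEM) RAW r1
  cy4 -> i6+i7 (and.ALU+ld.MEM) dual

ISSUED = 5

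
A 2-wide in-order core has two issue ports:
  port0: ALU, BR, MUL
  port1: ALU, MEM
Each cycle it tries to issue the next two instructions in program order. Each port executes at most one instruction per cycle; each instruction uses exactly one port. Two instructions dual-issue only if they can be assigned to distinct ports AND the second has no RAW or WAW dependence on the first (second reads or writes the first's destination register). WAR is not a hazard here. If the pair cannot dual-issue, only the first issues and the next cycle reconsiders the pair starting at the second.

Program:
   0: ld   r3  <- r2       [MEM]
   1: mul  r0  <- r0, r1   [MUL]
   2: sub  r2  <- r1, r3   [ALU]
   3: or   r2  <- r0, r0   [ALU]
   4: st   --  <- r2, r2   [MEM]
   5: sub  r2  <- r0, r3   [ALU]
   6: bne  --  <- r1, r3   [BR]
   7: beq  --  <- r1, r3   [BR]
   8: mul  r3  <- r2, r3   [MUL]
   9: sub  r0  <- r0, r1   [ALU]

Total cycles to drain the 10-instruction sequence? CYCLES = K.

  cy0 -> i0,i1 (ld.MEM mul.MUL) pair
  cy1 -> i2 (sub.ALU) WAW r2
  cy2 -> i3 (or.ALU) RAW r2
  cy3 -> i4,i5 (st.MEM sub.ALU) pair
  cy4 -> i6 (bne.BR) no-port BR/BR
  cy5 -> i7 (beq.BR) no-port BR/MUL
  cy6 -> i8,i9 (mul.MUL sub.ALU) pair

CYCLES = 7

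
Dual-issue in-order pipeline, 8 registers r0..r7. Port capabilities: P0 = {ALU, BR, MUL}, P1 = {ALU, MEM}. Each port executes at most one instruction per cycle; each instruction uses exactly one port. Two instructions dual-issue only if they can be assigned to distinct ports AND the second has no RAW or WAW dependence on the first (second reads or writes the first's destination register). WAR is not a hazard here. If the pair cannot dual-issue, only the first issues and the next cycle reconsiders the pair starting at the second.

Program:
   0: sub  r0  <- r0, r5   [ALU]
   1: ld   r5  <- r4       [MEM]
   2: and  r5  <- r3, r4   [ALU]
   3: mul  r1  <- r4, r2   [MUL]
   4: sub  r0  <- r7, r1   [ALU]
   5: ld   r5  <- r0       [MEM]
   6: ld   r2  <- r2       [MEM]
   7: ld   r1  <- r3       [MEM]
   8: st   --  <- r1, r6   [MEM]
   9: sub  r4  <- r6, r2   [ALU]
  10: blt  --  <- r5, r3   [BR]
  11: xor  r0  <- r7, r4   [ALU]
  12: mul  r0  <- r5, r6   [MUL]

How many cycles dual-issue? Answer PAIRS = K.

#0 head=0: sub.ALU;ld.MEM i0,i1 2-wide
#1 head=2: and.ALU;mul.MUL i2,i3 2-wide
#2 head=4: sub.ALU i4 RAW r0
#3 head=5: ld.MEM i5 no-port MEM/MEM
#4 head=6: ld.MEM i6 no-port MEM/MEM
#5 head=7: ld.MEM i7 no-port MEM/MEM
#6 head=8: st.MEM;sub.ALU i8,i9 2-wide
#7 head=10: blt.BR;xor.ALU i10,i11 2-wide
#8 head=12: mul.MUL i12 tail

PAIRS = 4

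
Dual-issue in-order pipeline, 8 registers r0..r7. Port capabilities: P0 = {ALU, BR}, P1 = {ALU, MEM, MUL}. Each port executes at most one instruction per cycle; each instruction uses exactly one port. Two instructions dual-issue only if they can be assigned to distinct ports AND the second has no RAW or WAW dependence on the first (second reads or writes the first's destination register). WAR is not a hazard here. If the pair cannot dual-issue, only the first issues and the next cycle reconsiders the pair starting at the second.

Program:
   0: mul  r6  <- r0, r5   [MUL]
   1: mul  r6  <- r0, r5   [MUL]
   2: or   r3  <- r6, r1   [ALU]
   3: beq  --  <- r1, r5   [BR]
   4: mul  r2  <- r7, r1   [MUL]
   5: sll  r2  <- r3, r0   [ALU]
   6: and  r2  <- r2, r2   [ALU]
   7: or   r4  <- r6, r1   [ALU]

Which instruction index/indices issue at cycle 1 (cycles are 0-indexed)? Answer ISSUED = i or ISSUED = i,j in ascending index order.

#0 head=0: mul i0 no-port MUL/MUL
#1 head=1: mul i1 RAW r6
#2 head=2: or;beq i2,i3 pair
#3 head=4: mul i4 WAW r2
#4 head=5: sll i5 RAW+WAW r2
#5 head=6: and;or i6,i7 pair

ISSUED = 1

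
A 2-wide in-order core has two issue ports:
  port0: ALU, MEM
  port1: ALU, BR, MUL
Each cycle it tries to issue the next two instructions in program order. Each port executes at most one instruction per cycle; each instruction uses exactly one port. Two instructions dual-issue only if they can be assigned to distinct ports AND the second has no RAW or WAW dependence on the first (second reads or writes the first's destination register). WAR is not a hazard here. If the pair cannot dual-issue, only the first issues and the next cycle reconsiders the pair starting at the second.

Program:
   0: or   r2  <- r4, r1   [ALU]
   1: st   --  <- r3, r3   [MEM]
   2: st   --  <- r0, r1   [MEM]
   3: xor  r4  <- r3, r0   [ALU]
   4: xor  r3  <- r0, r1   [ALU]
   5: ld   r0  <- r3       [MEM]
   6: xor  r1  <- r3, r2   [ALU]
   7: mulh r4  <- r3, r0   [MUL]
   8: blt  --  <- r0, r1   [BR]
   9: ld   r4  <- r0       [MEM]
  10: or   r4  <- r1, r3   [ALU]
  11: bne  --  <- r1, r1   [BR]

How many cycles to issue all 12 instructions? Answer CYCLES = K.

  cy0 -> i0&i1 (or+st) dual
  cy1 -> i2&i3 (st+xor) dual
  cy2 -> i4 (xor) RAW r3
  cy3 -> i5&i6 (ld+xor) dual
  cy4 -> i7 (mulh) no-port MUL/BR
  cy5 -> i8&i9 (blt+ld) dual
  cy6 -> i10&i11 (or+bne) dual

CYCLES = 7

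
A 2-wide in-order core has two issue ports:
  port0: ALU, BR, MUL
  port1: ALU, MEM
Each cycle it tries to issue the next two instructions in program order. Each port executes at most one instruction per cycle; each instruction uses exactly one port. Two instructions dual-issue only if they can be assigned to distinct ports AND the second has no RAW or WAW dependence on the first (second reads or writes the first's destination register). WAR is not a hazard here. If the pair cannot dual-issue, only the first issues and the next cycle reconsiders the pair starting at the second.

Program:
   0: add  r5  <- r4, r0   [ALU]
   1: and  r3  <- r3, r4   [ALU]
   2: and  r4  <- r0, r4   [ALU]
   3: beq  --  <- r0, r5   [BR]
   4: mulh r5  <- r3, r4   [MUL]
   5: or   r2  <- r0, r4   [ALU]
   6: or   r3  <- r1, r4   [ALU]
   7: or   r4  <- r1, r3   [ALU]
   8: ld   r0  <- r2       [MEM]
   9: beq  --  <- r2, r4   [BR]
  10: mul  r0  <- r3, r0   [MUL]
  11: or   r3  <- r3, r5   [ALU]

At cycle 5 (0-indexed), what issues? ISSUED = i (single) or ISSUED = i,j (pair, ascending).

t=0 i0&i1:add.ALU and.ALU ; dual
t=1 i2&i3:and.ALU beq.BR ; dual
t=2 i4&i5:mulh.MUL or.ALU ; dual
t=3 i6:or.ALU ; RAW r3
t=4 i7&i8:or.ALU ld.MEM ; dual
t=5 i9:beq.BR ; no-port BR/MUL
t=6 i10&i11:mul.MUL or.ALU ; dual

ISSUED = 9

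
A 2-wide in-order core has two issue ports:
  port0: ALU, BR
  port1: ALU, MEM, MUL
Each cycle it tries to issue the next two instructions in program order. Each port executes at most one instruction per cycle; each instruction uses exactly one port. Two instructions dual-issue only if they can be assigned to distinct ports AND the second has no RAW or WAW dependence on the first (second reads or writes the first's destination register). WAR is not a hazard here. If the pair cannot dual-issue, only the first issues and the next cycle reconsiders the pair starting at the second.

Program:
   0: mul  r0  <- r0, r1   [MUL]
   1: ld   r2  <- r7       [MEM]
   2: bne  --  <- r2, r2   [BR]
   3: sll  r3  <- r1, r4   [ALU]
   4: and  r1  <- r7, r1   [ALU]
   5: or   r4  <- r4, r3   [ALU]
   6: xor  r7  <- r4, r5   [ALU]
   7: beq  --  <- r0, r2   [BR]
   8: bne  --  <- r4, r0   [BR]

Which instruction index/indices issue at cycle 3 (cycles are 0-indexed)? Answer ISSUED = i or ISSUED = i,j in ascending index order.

t=0 i0:mul.MUL ; no-port MUL/MEM
t=1 i1:ld.MEM ; RAW r2
t=2 i2/i3:bne.BR sll.ALU ; 2-wide
t=3 i4/i5:and.ALU or.ALU ; 2-wide
t=4 i6/i7:xor.ALU beq.BR ; 2-wide
t=5 i8:bne.BR ; tail

ISSUED = 4,5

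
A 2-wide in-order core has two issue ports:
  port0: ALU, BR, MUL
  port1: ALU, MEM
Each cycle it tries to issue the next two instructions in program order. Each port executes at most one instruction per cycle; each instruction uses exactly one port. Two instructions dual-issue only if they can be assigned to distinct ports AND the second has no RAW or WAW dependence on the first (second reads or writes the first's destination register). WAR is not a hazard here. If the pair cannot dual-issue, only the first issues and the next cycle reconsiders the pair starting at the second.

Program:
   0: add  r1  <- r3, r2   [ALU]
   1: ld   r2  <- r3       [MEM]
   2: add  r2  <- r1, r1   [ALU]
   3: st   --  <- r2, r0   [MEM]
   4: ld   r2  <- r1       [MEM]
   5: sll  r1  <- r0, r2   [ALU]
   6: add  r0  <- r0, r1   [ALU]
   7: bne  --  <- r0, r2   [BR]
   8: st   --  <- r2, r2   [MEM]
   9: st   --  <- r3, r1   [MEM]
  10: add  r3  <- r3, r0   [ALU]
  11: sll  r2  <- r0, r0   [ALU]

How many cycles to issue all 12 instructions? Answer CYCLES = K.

[0] i0/i1  add;ld  -- 2-wide
[1] i2  add  -- RAW r2
[2] i3  st  -- no-port MEM/MEM
[3] i4  ld  -- RAW r2
[4] i5  sll  -- RAW r1
[5] i6  add  -- RAW r0
[6] i7/i8  bne;st  -- 2-wide
[7] i9/i10  st;add  -- 2-wide
[8] i11  sll  -- tail

CYCLES = 9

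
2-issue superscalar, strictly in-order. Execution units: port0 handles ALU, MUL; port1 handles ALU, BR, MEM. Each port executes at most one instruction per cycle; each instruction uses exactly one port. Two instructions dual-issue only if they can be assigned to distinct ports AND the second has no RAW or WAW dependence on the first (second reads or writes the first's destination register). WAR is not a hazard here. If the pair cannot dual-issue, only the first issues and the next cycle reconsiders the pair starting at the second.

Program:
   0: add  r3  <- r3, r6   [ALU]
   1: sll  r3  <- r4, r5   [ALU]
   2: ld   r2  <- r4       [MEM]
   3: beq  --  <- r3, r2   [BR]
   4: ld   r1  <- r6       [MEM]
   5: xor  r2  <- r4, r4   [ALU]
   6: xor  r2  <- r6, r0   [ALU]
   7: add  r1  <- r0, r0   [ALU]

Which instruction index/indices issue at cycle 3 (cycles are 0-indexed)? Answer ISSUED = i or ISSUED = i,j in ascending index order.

[0] i0  add  -- WAW r3
[1] i1/i2  sll ld  -- pair
[2] i3  beq  -- no-port BR/MEM
[3] i4/i5  ld xor  -- pair
[4] i6/i7  xor add  -- pair

ISSUED = 4,5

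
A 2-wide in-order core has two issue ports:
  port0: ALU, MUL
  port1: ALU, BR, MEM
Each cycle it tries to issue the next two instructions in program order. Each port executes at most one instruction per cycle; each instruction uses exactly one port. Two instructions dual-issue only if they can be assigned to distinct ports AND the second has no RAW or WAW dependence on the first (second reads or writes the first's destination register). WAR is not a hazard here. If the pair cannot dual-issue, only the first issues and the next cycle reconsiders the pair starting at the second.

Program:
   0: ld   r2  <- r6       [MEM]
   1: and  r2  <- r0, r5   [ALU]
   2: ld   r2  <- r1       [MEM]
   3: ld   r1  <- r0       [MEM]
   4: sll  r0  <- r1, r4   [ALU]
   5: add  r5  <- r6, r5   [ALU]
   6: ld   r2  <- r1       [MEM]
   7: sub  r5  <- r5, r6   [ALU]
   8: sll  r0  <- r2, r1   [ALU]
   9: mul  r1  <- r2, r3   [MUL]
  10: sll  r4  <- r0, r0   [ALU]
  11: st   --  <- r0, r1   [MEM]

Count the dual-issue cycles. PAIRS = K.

[0] i0  ld.MEM  -- WAW r2
[1] i1  and.ALU  -- WAW r2
[2] i2  ld.MEM  -- no-port MEM/MEM
[3] i3  ld.MEM  -- RAW r1
[4] i4&i5  sll.ALU;add.ALU  -- pair
[5] i6&i7  ld.MEM;sub.ALU  -- pair
[6] i8&i9  sll.ALU;mul.MUL  -- pair
[7] i10&i11  sll.ALU;st.MEM  -- pair

PAIRS = 4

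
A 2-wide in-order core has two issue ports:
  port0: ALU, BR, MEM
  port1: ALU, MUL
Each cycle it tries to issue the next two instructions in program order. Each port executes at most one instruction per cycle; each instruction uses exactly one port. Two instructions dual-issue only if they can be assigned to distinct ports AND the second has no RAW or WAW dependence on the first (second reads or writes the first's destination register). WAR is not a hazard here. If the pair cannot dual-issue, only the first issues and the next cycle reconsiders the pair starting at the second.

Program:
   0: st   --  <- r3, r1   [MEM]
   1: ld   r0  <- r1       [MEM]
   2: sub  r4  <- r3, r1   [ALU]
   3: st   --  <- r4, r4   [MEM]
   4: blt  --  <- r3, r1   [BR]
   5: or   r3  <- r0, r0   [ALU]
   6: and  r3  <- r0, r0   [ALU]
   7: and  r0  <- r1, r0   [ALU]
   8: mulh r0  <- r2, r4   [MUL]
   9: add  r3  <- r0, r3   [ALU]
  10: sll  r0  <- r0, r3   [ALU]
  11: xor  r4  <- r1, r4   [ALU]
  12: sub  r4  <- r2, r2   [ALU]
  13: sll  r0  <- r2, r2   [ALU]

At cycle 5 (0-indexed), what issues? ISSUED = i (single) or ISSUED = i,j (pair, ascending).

ISSUED = 8

0. st @i0  | no-port MEM/MEM
1. ld sub @i1+i2  | 2-wide
2. st @i3  | no-port MEM/BR
3. blt or @i4+i5  | 2-wide
4. and and @i6+i7  | 2-wide
5. mulh @i8  | RAW r0
6. add @i9  | RAW r3
7. sll xor @i10+i11  | 2-wide
8. sub sll @i12+i13  | 2-wide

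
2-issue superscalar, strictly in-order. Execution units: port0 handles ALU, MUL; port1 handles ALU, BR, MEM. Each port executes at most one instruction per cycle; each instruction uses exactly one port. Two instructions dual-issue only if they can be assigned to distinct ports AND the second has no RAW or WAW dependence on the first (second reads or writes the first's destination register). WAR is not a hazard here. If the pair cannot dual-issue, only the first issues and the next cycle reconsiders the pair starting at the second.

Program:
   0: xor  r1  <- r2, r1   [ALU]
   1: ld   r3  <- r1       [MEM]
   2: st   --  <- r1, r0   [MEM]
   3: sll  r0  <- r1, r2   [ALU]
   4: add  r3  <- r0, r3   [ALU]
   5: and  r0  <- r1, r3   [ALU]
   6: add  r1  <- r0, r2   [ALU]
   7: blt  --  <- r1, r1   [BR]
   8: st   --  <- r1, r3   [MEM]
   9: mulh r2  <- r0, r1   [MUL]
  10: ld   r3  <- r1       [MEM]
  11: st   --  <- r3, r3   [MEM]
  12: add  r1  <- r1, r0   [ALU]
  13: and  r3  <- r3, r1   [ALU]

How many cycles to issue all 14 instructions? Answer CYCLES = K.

  cy0 -> i0 (xor.ALU) RAW r1
  cy1 -> i1 (ld.MEM) no-port MEM/MEM
  cy2 -> i2/i3 (st.MEM;sll.ALU) pair
  cy3 -> i4 (add.ALU) RAW r3
  cy4 -> i5 (and.ALU) RAW r0
  cy5 -> i6 (add.ALU) RAW r1
  cy6 -> i7 (blt.BR) no-port BR/MEM
  cy7 -> i8/i9 (st.MEM;mulh.MUL) pair
  cy8 -> i10 (ld.MEM) no-port MEM/MEM
  cy9 -> i11/i12 (st.MEM;add.ALU) pair
  cy10 -> i13 (and.ALU) tail

CYCLES = 11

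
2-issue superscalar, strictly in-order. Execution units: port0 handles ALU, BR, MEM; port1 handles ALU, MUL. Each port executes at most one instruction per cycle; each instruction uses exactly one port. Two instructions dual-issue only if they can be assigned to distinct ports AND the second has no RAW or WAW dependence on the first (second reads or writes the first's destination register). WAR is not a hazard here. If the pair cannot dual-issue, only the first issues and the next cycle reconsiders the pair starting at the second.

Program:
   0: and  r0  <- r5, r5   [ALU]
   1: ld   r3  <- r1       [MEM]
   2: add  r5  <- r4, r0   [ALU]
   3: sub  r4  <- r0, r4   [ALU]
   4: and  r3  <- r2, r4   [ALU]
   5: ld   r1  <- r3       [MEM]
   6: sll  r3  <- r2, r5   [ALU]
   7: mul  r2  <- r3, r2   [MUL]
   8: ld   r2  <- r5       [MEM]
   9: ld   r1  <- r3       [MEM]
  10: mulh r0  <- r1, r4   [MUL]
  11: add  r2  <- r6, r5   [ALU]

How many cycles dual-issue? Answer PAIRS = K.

PAIRS = 4

0. and;ld @i0&i1  | 2-wide
1. add;sub @i2&i3  | 2-wide
2. and @i4  | RAW r3
3. ld;sll @i5&i6  | 2-wide
4. mul @i7  | WAW r2
5. ld @i8  | no-port MEM/MEM
6. ld @i9  | RAW r1
7. mulh;add @i10&i11  | 2-wide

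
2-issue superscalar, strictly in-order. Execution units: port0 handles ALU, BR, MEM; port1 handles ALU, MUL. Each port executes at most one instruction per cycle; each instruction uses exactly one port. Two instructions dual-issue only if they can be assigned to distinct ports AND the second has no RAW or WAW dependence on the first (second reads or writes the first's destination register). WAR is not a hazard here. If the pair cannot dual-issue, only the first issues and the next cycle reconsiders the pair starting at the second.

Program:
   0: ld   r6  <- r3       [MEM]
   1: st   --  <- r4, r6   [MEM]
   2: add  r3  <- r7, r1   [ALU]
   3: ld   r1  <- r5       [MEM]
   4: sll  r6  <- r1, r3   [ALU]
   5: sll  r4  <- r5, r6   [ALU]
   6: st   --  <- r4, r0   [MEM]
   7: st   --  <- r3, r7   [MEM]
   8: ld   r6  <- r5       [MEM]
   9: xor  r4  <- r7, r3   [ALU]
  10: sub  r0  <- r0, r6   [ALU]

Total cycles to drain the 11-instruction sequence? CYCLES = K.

CYCLES = 9

0. ld @i0  | no-port MEM/MEM
1. st;add @i1+i2  | pair
2. ld @i3  | RAW r1
3. sll @i4  | RAW r6
4. sll @i5  | RAW r4
5. st @i6  | no-port MEM/MEM
6. st @i7  | no-port MEM/MEM
7. ld;xor @i8+i9  | pair
8. sub @i10  | tail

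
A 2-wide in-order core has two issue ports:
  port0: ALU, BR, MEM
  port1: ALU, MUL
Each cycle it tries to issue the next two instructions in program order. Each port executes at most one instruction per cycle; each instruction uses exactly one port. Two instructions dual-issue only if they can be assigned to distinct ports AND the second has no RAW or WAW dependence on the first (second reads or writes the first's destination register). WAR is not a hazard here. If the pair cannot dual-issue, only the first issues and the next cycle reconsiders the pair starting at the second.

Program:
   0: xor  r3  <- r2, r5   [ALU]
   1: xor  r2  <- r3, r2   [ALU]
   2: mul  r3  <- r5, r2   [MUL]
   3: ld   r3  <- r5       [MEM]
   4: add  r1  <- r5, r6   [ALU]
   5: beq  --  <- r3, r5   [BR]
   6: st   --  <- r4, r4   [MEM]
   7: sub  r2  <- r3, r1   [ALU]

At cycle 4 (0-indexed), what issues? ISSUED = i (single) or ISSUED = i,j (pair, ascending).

ISSUED = 5

t=0 i0:xor ; RAW r3
t=1 i1:xor ; RAW r2
t=2 i2:mul ; WAW r3
t=3 i3&i4:ld/add ; dual
t=4 i5:beq ; no-port BR/MEM
t=5 i6&i7:st/sub ; dual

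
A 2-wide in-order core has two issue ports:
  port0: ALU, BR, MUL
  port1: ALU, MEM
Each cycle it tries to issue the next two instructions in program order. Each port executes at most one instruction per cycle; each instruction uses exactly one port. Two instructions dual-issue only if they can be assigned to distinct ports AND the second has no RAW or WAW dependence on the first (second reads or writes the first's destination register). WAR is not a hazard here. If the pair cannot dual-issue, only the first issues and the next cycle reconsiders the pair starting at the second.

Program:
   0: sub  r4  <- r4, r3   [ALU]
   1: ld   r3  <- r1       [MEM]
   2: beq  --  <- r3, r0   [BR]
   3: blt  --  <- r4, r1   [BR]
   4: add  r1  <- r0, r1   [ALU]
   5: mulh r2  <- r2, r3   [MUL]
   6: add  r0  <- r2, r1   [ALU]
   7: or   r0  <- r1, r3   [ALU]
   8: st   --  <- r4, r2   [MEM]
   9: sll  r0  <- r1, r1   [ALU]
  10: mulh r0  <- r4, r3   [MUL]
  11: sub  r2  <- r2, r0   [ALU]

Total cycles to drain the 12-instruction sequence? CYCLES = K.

t=0 i0&i1:sub.ALU/ld.MEM ; 2-wide
t=1 i2:beq.BR ; no-port BR/BR
t=2 i3&i4:blt.BR/add.ALU ; 2-wide
t=3 i5:mulh.MUL ; RAW r2
t=4 i6:add.ALU ; WAW r0
t=5 i7&i8:or.ALU/st.MEM ; 2-wide
t=6 i9:sll.ALU ; WAW r0
t=7 i10:mulh.MUL ; RAW r0
t=8 i11:sub.ALU ; tail

CYCLES = 9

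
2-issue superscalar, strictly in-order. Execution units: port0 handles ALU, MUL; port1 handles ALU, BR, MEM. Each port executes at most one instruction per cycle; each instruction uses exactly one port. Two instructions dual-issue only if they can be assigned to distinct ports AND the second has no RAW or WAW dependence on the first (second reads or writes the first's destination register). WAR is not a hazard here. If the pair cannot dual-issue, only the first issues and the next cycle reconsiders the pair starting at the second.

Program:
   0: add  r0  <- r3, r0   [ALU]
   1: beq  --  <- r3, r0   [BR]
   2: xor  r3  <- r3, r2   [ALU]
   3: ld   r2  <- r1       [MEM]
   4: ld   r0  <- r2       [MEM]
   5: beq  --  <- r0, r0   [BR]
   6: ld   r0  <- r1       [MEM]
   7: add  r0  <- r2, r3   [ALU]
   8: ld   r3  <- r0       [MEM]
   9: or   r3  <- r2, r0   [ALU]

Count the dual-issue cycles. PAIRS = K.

PAIRS = 1

  cy0 -> i0 (add.ALU) RAW r0
  cy1 -> i1/i2 (beq.BR xor.ALU) 2-wide
  cy2 -> i3 (ld.MEM) no-port MEM/MEM
  cy3 -> i4 (ld.MEM) no-port MEM/BR
  cy4 -> i5 (beq.BR) no-port BR/MEM
  cy5 -> i6 (ld.MEM) WAW r0
  cy6 -> i7 (add.ALU) RAW r0
  cy7 -> i8 (ld.MEM) WAW r3
  cy8 -> i9 (or.ALU) tail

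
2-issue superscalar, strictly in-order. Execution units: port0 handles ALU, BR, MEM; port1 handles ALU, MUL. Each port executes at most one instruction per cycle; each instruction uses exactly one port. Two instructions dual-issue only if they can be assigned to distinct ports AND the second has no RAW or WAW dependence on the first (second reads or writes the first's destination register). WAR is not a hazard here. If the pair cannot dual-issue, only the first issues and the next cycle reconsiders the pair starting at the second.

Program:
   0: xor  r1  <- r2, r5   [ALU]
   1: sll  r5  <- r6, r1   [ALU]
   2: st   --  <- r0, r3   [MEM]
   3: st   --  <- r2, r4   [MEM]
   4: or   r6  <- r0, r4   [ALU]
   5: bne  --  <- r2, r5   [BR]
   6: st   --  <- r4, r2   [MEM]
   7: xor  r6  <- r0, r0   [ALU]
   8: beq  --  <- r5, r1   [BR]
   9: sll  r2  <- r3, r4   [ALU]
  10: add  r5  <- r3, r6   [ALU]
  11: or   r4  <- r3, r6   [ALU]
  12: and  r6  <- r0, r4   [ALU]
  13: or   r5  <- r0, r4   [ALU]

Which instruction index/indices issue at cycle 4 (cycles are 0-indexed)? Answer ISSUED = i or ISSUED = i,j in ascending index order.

[0] i0  xor.ALU  -- RAW r1
[1] i1&i2  sll.ALU;st.MEM  -- dual
[2] i3&i4  st.MEM;or.ALU  -- dual
[3] i5  bne.BR  -- no-port BR/MEM
[4] i6&i7  st.MEM;xor.ALU  -- dual
[5] i8&i9  beq.BR;sll.ALU  -- dual
[6] i10&i11  add.ALU;or.ALU  -- dual
[7] i12&i13  and.ALU;or.ALU  -- dual

ISSUED = 6,7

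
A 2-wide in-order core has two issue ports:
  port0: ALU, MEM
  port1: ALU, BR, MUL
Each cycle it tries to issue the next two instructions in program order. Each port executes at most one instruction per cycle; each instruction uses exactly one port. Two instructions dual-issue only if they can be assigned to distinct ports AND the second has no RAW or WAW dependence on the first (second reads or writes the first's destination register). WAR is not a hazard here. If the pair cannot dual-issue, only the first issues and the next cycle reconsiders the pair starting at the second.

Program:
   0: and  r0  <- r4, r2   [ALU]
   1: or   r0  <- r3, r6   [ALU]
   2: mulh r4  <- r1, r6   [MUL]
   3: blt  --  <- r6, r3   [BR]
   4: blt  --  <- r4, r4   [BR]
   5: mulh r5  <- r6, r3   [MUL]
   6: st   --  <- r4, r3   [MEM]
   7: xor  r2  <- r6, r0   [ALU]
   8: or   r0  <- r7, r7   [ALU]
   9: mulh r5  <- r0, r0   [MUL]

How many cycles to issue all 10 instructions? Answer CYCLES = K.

0. and @i0  | WAW r0
1. or;mulh @i1,i2  | dual
2. blt @i3  | no-port BR/BR
3. blt @i4  | no-port BR/MUL
4. mulh;st @i5,i6  | dual
5. xor;or @i7,i8  | dual
6. mulh @i9  | tail

CYCLES = 7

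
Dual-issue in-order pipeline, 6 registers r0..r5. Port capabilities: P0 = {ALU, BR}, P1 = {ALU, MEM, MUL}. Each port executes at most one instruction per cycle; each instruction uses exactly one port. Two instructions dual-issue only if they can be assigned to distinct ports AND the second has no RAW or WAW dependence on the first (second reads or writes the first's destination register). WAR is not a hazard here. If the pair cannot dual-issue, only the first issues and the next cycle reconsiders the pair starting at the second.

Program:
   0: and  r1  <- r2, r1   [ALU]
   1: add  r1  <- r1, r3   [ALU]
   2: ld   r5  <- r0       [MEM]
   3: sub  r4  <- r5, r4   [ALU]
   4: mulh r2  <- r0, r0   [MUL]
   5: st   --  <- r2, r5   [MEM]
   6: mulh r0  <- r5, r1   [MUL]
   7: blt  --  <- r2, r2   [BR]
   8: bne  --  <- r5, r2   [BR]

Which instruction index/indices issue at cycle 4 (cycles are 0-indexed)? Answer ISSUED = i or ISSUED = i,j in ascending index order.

ISSUED = 6,7

[0] i0  and  -- RAW+WAW r1
[1] i1+i2  add/ld  -- dual
[2] i3+i4  sub/mulh  -- dual
[3] i5  st  -- no-port MEM/MUL
[4] i6+i7  mulh/blt  -- dual
[5] i8  bne  -- tail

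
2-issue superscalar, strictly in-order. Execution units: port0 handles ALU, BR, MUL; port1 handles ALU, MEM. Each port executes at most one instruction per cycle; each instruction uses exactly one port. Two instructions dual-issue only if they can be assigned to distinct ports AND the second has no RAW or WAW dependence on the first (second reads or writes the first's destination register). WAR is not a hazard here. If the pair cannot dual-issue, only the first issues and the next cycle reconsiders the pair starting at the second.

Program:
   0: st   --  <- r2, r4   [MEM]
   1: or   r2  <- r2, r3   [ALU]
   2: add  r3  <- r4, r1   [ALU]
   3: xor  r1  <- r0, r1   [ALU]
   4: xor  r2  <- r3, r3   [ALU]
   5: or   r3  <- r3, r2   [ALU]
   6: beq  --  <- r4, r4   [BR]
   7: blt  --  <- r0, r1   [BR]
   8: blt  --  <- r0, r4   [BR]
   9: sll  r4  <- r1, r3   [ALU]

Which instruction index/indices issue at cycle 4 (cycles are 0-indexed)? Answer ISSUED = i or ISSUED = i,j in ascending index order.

ISSUED = 7

[0] i0/i1  st/or  -- 2-wide
[1] i2/i3  add/xor  -- 2-wide
[2] i4  xor  -- RAW r2
[3] i5/i6  or/beq  -- 2-wide
[4] i7  blt  -- no-port BR/BR
[5] i8/i9  blt/sll  -- 2-wide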